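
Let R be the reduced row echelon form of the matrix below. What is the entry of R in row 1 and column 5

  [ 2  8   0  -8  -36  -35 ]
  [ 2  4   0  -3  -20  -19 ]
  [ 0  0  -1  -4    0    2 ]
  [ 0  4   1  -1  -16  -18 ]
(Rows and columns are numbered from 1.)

-2

r1 := 1/2·r1
r2 := r2 − 2·r1
r2 := -1/4·r2
r4 := r4 − 4·r2
r3 := -1·r3
r4 := r4 − r3
r1 := r1 − 4·r2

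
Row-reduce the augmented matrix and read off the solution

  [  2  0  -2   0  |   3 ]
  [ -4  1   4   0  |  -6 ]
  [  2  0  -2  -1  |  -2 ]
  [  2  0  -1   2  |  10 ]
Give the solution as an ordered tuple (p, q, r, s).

r1 ← 1/2·r1
  [  1  0  -1   0  |  3/2 ]
  [ -4  1   4   0  |   -6 ]
  [  2  0  -2  -1  |   -2 ]
  [  2  0  -1   2  |   10 ]
r2 ← r2 + 4·r1
  [ 1  0  -1   0  |  3/2 ]
  [ 0  1   0   0  |    0 ]
  [ 2  0  -2  -1  |   -2 ]
  [ 2  0  -1   2  |   10 ]
r3 ← r3 − 2·r1
  [ 1  0  -1   0  |  3/2 ]
  [ 0  1   0   0  |    0 ]
  [ 0  0   0  -1  |   -5 ]
  [ 2  0  -1   2  |   10 ]
r4 ← r4 − 2·r1
  [ 1  0  -1   0  |  3/2 ]
  [ 0  1   0   0  |    0 ]
  [ 0  0   0  -1  |   -5 ]
  [ 0  0   1   2  |    7 ]
r3 <-> r4
  [ 1  0  -1   0  |  3/2 ]
  [ 0  1   0   0  |    0 ]
  [ 0  0   1   2  |    7 ]
  [ 0  0   0  -1  |   -5 ]
r4 ← -1·r4
  [ 1  0  -1  0  |  3/2 ]
  [ 0  1   0  0  |    0 ]
  [ 0  0   1  2  |    7 ]
  [ 0  0   0  1  |    5 ]
r3 ← r3 − 2·r4
  [ 1  0  -1  0  |  3/2 ]
  [ 0  1   0  0  |    0 ]
  [ 0  0   1  0  |   -3 ]
  [ 0  0   0  1  |    5 ]
r1 ← r1 + r3
  [ 1  0  0  0  |  -3/2 ]
  [ 0  1  0  0  |     0 ]
  [ 0  0  1  0  |    -3 ]
  [ 0  0  0  1  |     5 ]
Reading off the last column: p = -3/2, q = 0, r = -3, s = 5.

(-3/2, 0, -3, 5)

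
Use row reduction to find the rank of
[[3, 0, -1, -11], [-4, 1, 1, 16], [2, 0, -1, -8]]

rank = 3

R1 → 1/3·R1
  [  1  0  -1/3  -11/3 ]
  [ -4  1     1     16 ]
  [  2  0    -1     -8 ]
R2 → R2 + 4·R1
  [ 1  0  -1/3  -11/3 ]
  [ 0  1  -1/3    4/3 ]
  [ 2  0    -1     -8 ]
R3 → R3 − 2·R1
  [ 1  0  -1/3  -11/3 ]
  [ 0  1  -1/3    4/3 ]
  [ 0  0  -1/3   -2/3 ]
R3 → -3·R3
  [ 1  0  -1/3  -11/3 ]
  [ 0  1  -1/3    4/3 ]
  [ 0  0     1      2 ]
R2 → R2 + 1/3·R3
  [ 1  0  -1/3  -11/3 ]
  [ 0  1     0      2 ]
  [ 0  0     1      2 ]
R1 → R1 + 1/3·R3
  [ 1  0  0  -3 ]
  [ 0  1  0   2 ]
  [ 0  0  1   2 ]
The reduced form has 3 nonzero rows.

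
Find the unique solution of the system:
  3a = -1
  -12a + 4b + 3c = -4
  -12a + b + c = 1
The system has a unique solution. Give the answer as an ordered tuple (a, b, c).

Form the augmented matrix and row-reduce:
  [   3  0  0  |  -1 ]
  [ -12  4  3  |  -4 ]
  [ -12  1  1  |   1 ]
Multiply r1 by 1/3.
  [   1  0  0  |  -1/3 ]
  [ -12  4  3  |    -4 ]
  [ -12  1  1  |     1 ]
Add 12 times r1 to r2.
  [   1  0  0  |  -1/3 ]
  [   0  4  3  |    -8 ]
  [ -12  1  1  |     1 ]
Add 12 times r1 to r3.
  [ 1  0  0  |  -1/3 ]
  [ 0  4  3  |    -8 ]
  [ 0  1  1  |    -3 ]
Multiply r2 by 1/4.
  [ 1  0    0  |  -1/3 ]
  [ 0  1  3/4  |    -2 ]
  [ 0  1    1  |    -3 ]
Subtract r2 from r3.
  [ 1  0    0  |  -1/3 ]
  [ 0  1  3/4  |    -2 ]
  [ 0  0  1/4  |    -1 ]
Multiply r3 by 4.
  [ 1  0    0  |  -1/3 ]
  [ 0  1  3/4  |    -2 ]
  [ 0  0    1  |    -4 ]
Subtract 3/4 times r3 from r2.
  [ 1  0  0  |  -1/3 ]
  [ 0  1  0  |     1 ]
  [ 0  0  1  |    -4 ]
Reading off the last column: a = -1/3, b = 1, c = -4.

(-1/3, 1, -4)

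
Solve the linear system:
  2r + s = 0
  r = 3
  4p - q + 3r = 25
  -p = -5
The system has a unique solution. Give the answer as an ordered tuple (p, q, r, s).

Form the augmented matrix and row-reduce:
  [  0   0  2  1  |   0 ]
  [  0   0  1  0  |   3 ]
  [  4  -1  3  0  |  25 ]
  [ -1   0  0  0  |  -5 ]
R1 <=> R3
  [  4  -1  3  0  |  25 ]
  [  0   0  1  0  |   3 ]
  [  0   0  2  1  |   0 ]
  [ -1   0  0  0  |  -5 ]
R1 ← 1/4·R1
  [  1  -1/4  3/4  0  |  25/4 ]
  [  0     0    1  0  |     3 ]
  [  0     0    2  1  |     0 ]
  [ -1     0    0  0  |    -5 ]
R4 ← R4 + R1
  [ 1  -1/4  3/4  0  |  25/4 ]
  [ 0     0    1  0  |     3 ]
  [ 0     0    2  1  |     0 ]
  [ 0  -1/4  3/4  0  |   5/4 ]
R2 <=> R4
  [ 1  -1/4  3/4  0  |  25/4 ]
  [ 0  -1/4  3/4  0  |   5/4 ]
  [ 0     0    2  1  |     0 ]
  [ 0     0    1  0  |     3 ]
R2 ← -4·R2
  [ 1  -1/4  3/4  0  |  25/4 ]
  [ 0     1   -3  0  |    -5 ]
  [ 0     0    2  1  |     0 ]
  [ 0     0    1  0  |     3 ]
R3 ← 1/2·R3
  [ 1  -1/4  3/4    0  |  25/4 ]
  [ 0     1   -3    0  |    -5 ]
  [ 0     0    1  1/2  |     0 ]
  [ 0     0    1    0  |     3 ]
R4 ← R4 − R3
  [ 1  -1/4  3/4     0  |  25/4 ]
  [ 0     1   -3     0  |    -5 ]
  [ 0     0    1   1/2  |     0 ]
  [ 0     0    0  -1/2  |     3 ]
R4 ← -2·R4
  [ 1  -1/4  3/4    0  |  25/4 ]
  [ 0     1   -3    0  |    -5 ]
  [ 0     0    1  1/2  |     0 ]
  [ 0     0    0    1  |    -6 ]
R3 ← R3 − 1/2·R4
  [ 1  -1/4  3/4  0  |  25/4 ]
  [ 0     1   -3  0  |    -5 ]
  [ 0     0    1  0  |     3 ]
  [ 0     0    0  1  |    -6 ]
R2 ← R2 + 3·R3
  [ 1  -1/4  3/4  0  |  25/4 ]
  [ 0     1    0  0  |     4 ]
  [ 0     0    1  0  |     3 ]
  [ 0     0    0  1  |    -6 ]
R1 ← R1 − 3/4·R3
  [ 1  -1/4  0  0  |   4 ]
  [ 0     1  0  0  |   4 ]
  [ 0     0  1  0  |   3 ]
  [ 0     0  0  1  |  -6 ]
R1 ← R1 + 1/4·R2
  [ 1  0  0  0  |   5 ]
  [ 0  1  0  0  |   4 ]
  [ 0  0  1  0  |   3 ]
  [ 0  0  0  1  |  -6 ]
Reading off the last column: p = 5, q = 4, r = 3, s = -6.

(5, 4, 3, -6)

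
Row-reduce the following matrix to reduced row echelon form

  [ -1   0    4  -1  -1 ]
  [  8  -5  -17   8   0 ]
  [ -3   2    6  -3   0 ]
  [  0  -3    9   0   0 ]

[[1, 0, -4, 1, 0], [0, 1, -3, 0, 0], [0, 0, 0, 0, 1], [0, 0, 0, 0, 0]]

Multiply R1 by -1.
  [  1   0   -4   1  1 ]
  [  8  -5  -17   8  0 ]
  [ -3   2    6  -3  0 ]
  [  0  -3    9   0  0 ]
Subtract 8 times R1 from R2.
  [  1   0  -4   1   1 ]
  [  0  -5  15   0  -8 ]
  [ -3   2   6  -3   0 ]
  [  0  -3   9   0   0 ]
Add 3 times R1 to R3.
  [ 1   0  -4  1   1 ]
  [ 0  -5  15  0  -8 ]
  [ 0   2  -6  0   3 ]
  [ 0  -3   9  0   0 ]
Multiply R2 by -1/5.
  [ 1   0  -4  1    1 ]
  [ 0   1  -3  0  8/5 ]
  [ 0   2  -6  0    3 ]
  [ 0  -3   9  0    0 ]
Subtract 2 times R2 from R3.
  [ 1   0  -4  1     1 ]
  [ 0   1  -3  0   8/5 ]
  [ 0   0   0  0  -1/5 ]
  [ 0  -3   9  0     0 ]
Add 3 times R2 to R4.
  [ 1  0  -4  1     1 ]
  [ 0  1  -3  0   8/5 ]
  [ 0  0   0  0  -1/5 ]
  [ 0  0   0  0  24/5 ]
Multiply R3 by -5.
  [ 1  0  -4  1     1 ]
  [ 0  1  -3  0   8/5 ]
  [ 0  0   0  0     1 ]
  [ 0  0   0  0  24/5 ]
Subtract 24/5 times R3 from R4.
  [ 1  0  -4  1    1 ]
  [ 0  1  -3  0  8/5 ]
  [ 0  0   0  0    1 ]
  [ 0  0   0  0    0 ]
Subtract 8/5 times R3 from R2.
  [ 1  0  -4  1  1 ]
  [ 0  1  -3  0  0 ]
  [ 0  0   0  0  1 ]
  [ 0  0   0  0  0 ]
Subtract R3 from R1.
  [ 1  0  -4  1  0 ]
  [ 0  1  -3  0  0 ]
  [ 0  0   0  0  1 ]
  [ 0  0   0  0  0 ]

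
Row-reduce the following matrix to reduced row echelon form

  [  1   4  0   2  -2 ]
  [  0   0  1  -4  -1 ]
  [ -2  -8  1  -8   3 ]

R3 -> R3 + 2·R1
  [ 1  4  0   2  -2 ]
  [ 0  0  1  -4  -1 ]
  [ 0  0  1  -4  -1 ]
R3 -> R3 − R2
  [ 1  4  0   2  -2 ]
  [ 0  0  1  -4  -1 ]
  [ 0  0  0   0   0 ]

[[1, 4, 0, 2, -2], [0, 0, 1, -4, -1], [0, 0, 0, 0, 0]]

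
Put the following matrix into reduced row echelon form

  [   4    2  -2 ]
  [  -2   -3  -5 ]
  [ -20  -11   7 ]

Multiply r1 by 1/4.
  [   1  1/2  -1/2 ]
  [  -2   -3    -5 ]
  [ -20  -11     7 ]
Add 2 times r1 to r2.
  [   1  1/2  -1/2 ]
  [   0   -2    -6 ]
  [ -20  -11     7 ]
Add 20 times r1 to r3.
  [ 1  1/2  -1/2 ]
  [ 0   -2    -6 ]
  [ 0   -1    -3 ]
Multiply r2 by -1/2.
  [ 1  1/2  -1/2 ]
  [ 0    1     3 ]
  [ 0   -1    -3 ]
Add r2 to r3.
  [ 1  1/2  -1/2 ]
  [ 0    1     3 ]
  [ 0    0     0 ]
Subtract 1/2 times r2 from r1.
  [ 1  0  -2 ]
  [ 0  1   3 ]
  [ 0  0   0 ]

[[1, 0, -2], [0, 1, 3], [0, 0, 0]]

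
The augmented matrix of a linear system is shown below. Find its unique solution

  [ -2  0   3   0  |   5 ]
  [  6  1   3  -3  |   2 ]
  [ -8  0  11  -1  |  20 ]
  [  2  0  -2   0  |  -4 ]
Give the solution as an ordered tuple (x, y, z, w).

Multiply r1 by -1/2.
  [  1  0  -3/2   0  |  -5/2 ]
  [  6  1     3  -3  |     2 ]
  [ -8  0    11  -1  |    20 ]
  [  2  0    -2   0  |    -4 ]
Subtract 6 times r1 from r2.
  [  1  0  -3/2   0  |  -5/2 ]
  [  0  1    12  -3  |    17 ]
  [ -8  0    11  -1  |    20 ]
  [  2  0    -2   0  |    -4 ]
Add 8 times r1 to r3.
  [ 1  0  -3/2   0  |  -5/2 ]
  [ 0  1    12  -3  |    17 ]
  [ 0  0    -1  -1  |     0 ]
  [ 2  0    -2   0  |    -4 ]
Subtract 2 times r1 from r4.
  [ 1  0  -3/2   0  |  -5/2 ]
  [ 0  1    12  -3  |    17 ]
  [ 0  0    -1  -1  |     0 ]
  [ 0  0     1   0  |     1 ]
Multiply r3 by -1.
  [ 1  0  -3/2   0  |  -5/2 ]
  [ 0  1    12  -3  |    17 ]
  [ 0  0     1   1  |     0 ]
  [ 0  0     1   0  |     1 ]
Subtract r3 from r4.
  [ 1  0  -3/2   0  |  -5/2 ]
  [ 0  1    12  -3  |    17 ]
  [ 0  0     1   1  |     0 ]
  [ 0  0     0  -1  |     1 ]
Multiply r4 by -1.
  [ 1  0  -3/2   0  |  -5/2 ]
  [ 0  1    12  -3  |    17 ]
  [ 0  0     1   1  |     0 ]
  [ 0  0     0   1  |    -1 ]
Subtract r4 from r3.
  [ 1  0  -3/2   0  |  -5/2 ]
  [ 0  1    12  -3  |    17 ]
  [ 0  0     1   0  |     1 ]
  [ 0  0     0   1  |    -1 ]
Add 3 times r4 to r2.
  [ 1  0  -3/2  0  |  -5/2 ]
  [ 0  1    12  0  |    14 ]
  [ 0  0     1  0  |     1 ]
  [ 0  0     0  1  |    -1 ]
Subtract 12 times r3 from r2.
  [ 1  0  -3/2  0  |  -5/2 ]
  [ 0  1     0  0  |     2 ]
  [ 0  0     1  0  |     1 ]
  [ 0  0     0  1  |    -1 ]
Add 3/2 times r3 to r1.
  [ 1  0  0  0  |  -1 ]
  [ 0  1  0  0  |   2 ]
  [ 0  0  1  0  |   1 ]
  [ 0  0  0  1  |  -1 ]
Reading off the last column: x = -1, y = 2, z = 1, w = -1.

(-1, 2, 1, -1)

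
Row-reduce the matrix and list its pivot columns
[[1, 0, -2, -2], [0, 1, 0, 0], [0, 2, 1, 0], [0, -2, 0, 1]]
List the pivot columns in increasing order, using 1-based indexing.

ρ3 -> ρ3 − 2·ρ2
  [ 1   0  -2  -2 ]
  [ 0   1   0   0 ]
  [ 0   0   1   0 ]
  [ 0  -2   0   1 ]
ρ4 -> ρ4 + 2·ρ2
  [ 1  0  -2  -2 ]
  [ 0  1   0   0 ]
  [ 0  0   1   0 ]
  [ 0  0   0   1 ]
ρ1 -> ρ1 + 2·ρ4
  [ 1  0  -2  0 ]
  [ 0  1   0  0 ]
  [ 0  0   1  0 ]
  [ 0  0   0  1 ]
ρ1 -> ρ1 + 2·ρ3
  [ 1  0  0  0 ]
  [ 0  1  0  0 ]
  [ 0  0  1  0 ]
  [ 0  0  0  1 ]
Pivot columns are the columns containing a leading 1.

1, 2, 3, 4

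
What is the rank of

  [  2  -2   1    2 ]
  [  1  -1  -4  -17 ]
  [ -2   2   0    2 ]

R1 := 1/2·R1
R2 := R2 − R1
R3 := R3 + 2·R1
R2 := -2/9·R2
R3 := R3 − R2
R1 := R1 − 1/2·R2
The reduced form has 2 nonzero rows.

rank = 2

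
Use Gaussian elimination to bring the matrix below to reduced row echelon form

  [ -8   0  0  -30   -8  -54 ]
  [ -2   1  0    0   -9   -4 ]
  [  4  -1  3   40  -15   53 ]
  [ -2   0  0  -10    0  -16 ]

Multiply R1 by -1/8.
Add 2 times R1 to R2.
Subtract 4 times R1 from R3.
Add 2 times R1 to R4.
Add R2 to R3.
Multiply R3 by 1/3.
Multiply R4 by -2/5.
Subtract 65/6 times R4 from R3.
Subtract 15/2 times R4 from R2.
Subtract 15/4 times R4 from R1.

[[1, 0, 0, 0, 4, 3], [0, 1, 0, 0, -1, 2], [0, 0, 1, 0, 0, 1], [0, 0, 0, 1, -4/5, 1]]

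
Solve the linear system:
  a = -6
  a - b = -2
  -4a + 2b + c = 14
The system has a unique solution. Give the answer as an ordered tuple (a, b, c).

Form the augmented matrix and row-reduce:
  [  1   0  0  |  -6 ]
  [  1  -1  0  |  -2 ]
  [ -4   2  1  |  14 ]
ρ2 ← ρ2 − ρ1
  [  1   0  0  |  -6 ]
  [  0  -1  0  |   4 ]
  [ -4   2  1  |  14 ]
ρ3 ← ρ3 + 4·ρ1
  [ 1   0  0  |   -6 ]
  [ 0  -1  0  |    4 ]
  [ 0   2  1  |  -10 ]
ρ2 ← -1·ρ2
  [ 1  0  0  |   -6 ]
  [ 0  1  0  |   -4 ]
  [ 0  2  1  |  -10 ]
ρ3 ← ρ3 − 2·ρ2
  [ 1  0  0  |  -6 ]
  [ 0  1  0  |  -4 ]
  [ 0  0  1  |  -2 ]
Reading off the last column: a = -6, b = -4, c = -2.

(-6, -4, -2)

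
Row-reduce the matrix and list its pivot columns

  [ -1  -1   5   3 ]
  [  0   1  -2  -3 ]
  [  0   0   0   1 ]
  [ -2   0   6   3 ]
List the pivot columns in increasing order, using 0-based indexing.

0, 1, 3

R1 -> -1·R1
  [  1  1  -5  -3 ]
  [  0  1  -2  -3 ]
  [  0  0   0   1 ]
  [ -2  0   6   3 ]
R4 -> R4 + 2·R1
  [ 1  1  -5  -3 ]
  [ 0  1  -2  -3 ]
  [ 0  0   0   1 ]
  [ 0  2  -4  -3 ]
R4 -> R4 − 2·R2
  [ 1  1  -5  -3 ]
  [ 0  1  -2  -3 ]
  [ 0  0   0   1 ]
  [ 0  0   0   3 ]
R4 -> R4 − 3·R3
  [ 1  1  -5  -3 ]
  [ 0  1  -2  -3 ]
  [ 0  0   0   1 ]
  [ 0  0   0   0 ]
R2 -> R2 + 3·R3
  [ 1  1  -5  -3 ]
  [ 0  1  -2   0 ]
  [ 0  0   0   1 ]
  [ 0  0   0   0 ]
R1 -> R1 + 3·R3
  [ 1  1  -5  0 ]
  [ 0  1  -2  0 ]
  [ 0  0   0  1 ]
  [ 0  0   0  0 ]
R1 -> R1 − R2
  [ 1  0  -3  0 ]
  [ 0  1  -2  0 ]
  [ 0  0   0  1 ]
  [ 0  0   0  0 ]
Pivot columns are the columns containing a leading 1.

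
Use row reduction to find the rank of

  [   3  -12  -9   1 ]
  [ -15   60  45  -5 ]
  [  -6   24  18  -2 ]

rank = 1

r1 := 1/3·r1
r2 := r2 + 15·r1
r3 := r3 + 6·r1
The reduced form has 1 nonzero row.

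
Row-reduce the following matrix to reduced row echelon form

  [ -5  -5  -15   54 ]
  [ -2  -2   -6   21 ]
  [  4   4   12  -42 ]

Multiply R1 by -1/5.
  [  1   1   3  -54/5 ]
  [ -2  -2  -6     21 ]
  [  4   4  12    -42 ]
Add 2 times R1 to R2.
  [ 1  1   3  -54/5 ]
  [ 0  0   0   -3/5 ]
  [ 4  4  12    -42 ]
Subtract 4 times R1 from R3.
  [ 1  1  3  -54/5 ]
  [ 0  0  0   -3/5 ]
  [ 0  0  0    6/5 ]
Multiply R2 by -5/3.
  [ 1  1  3  -54/5 ]
  [ 0  0  0      1 ]
  [ 0  0  0    6/5 ]
Subtract 6/5 times R2 from R3.
  [ 1  1  3  -54/5 ]
  [ 0  0  0      1 ]
  [ 0  0  0      0 ]
Add 54/5 times R2 to R1.
  [ 1  1  3  0 ]
  [ 0  0  0  1 ]
  [ 0  0  0  0 ]

[[1, 1, 3, 0], [0, 0, 0, 1], [0, 0, 0, 0]]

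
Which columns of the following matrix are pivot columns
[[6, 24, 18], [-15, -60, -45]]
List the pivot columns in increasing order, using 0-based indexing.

ρ1 := 1/6·ρ1
  [   1    4    3 ]
  [ -15  -60  -45 ]
ρ2 := ρ2 + 15·ρ1
  [ 1  4  3 ]
  [ 0  0  0 ]
Pivot columns are the columns containing a leading 1.

0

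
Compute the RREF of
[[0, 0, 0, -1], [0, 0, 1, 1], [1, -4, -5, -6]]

[[1, -4, 0, 0], [0, 0, 1, 0], [0, 0, 0, 1]]

r1 <-> r3
  [ 1  -4  -5  -6 ]
  [ 0   0   1   1 ]
  [ 0   0   0  -1 ]
r3 ← -1·r3
  [ 1  -4  -5  -6 ]
  [ 0   0   1   1 ]
  [ 0   0   0   1 ]
r2 ← r2 − r3
  [ 1  -4  -5  -6 ]
  [ 0   0   1   0 ]
  [ 0   0   0   1 ]
r1 ← r1 + 6·r3
  [ 1  -4  -5  0 ]
  [ 0   0   1  0 ]
  [ 0   0   0  1 ]
r1 ← r1 + 5·r2
  [ 1  -4  0  0 ]
  [ 0   0  1  0 ]
  [ 0   0  0  1 ]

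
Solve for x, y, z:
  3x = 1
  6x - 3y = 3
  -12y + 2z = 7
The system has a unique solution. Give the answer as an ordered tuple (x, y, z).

Form the augmented matrix and row-reduce:
  [ 3    0  0  |  1 ]
  [ 6   -3  0  |  3 ]
  [ 0  -12  2  |  7 ]
Multiply R1 by 1/3.
  [ 1    0  0  |  1/3 ]
  [ 6   -3  0  |    3 ]
  [ 0  -12  2  |    7 ]
Subtract 6 times R1 from R2.
  [ 1    0  0  |  1/3 ]
  [ 0   -3  0  |    1 ]
  [ 0  -12  2  |    7 ]
Multiply R2 by -1/3.
  [ 1    0  0  |   1/3 ]
  [ 0    1  0  |  -1/3 ]
  [ 0  -12  2  |     7 ]
Add 12 times R2 to R3.
  [ 1  0  0  |   1/3 ]
  [ 0  1  0  |  -1/3 ]
  [ 0  0  2  |     3 ]
Multiply R3 by 1/2.
  [ 1  0  0  |   1/3 ]
  [ 0  1  0  |  -1/3 ]
  [ 0  0  1  |   3/2 ]
Reading off the last column: x = 1/3, y = -1/3, z = 3/2.

(1/3, -1/3, 3/2)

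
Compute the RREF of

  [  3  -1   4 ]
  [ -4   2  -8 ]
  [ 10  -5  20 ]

Multiply R1 by 1/3.
  [  1  -1/3  4/3 ]
  [ -4     2   -8 ]
  [ 10    -5   20 ]
Add 4 times R1 to R2.
  [  1  -1/3   4/3 ]
  [  0   2/3  -8/3 ]
  [ 10    -5    20 ]
Subtract 10 times R1 from R3.
  [ 1  -1/3   4/3 ]
  [ 0   2/3  -8/3 ]
  [ 0  -5/3  20/3 ]
Multiply R2 by 3/2.
  [ 1  -1/3   4/3 ]
  [ 0     1    -4 ]
  [ 0  -5/3  20/3 ]
Add 5/3 times R2 to R3.
  [ 1  -1/3  4/3 ]
  [ 0     1   -4 ]
  [ 0     0    0 ]
Add 1/3 times R2 to R1.
  [ 1  0   0 ]
  [ 0  1  -4 ]
  [ 0  0   0 ]

[[1, 0, 0], [0, 1, -4], [0, 0, 0]]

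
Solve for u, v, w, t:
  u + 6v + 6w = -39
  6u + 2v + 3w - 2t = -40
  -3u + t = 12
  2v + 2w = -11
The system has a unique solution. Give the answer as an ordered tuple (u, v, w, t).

Form the augmented matrix and row-reduce:
  [  1  6  6   0  |  -39 ]
  [  6  2  3  -2  |  -40 ]
  [ -3  0  0   1  |   12 ]
  [  0  2  2   0  |  -11 ]
R2 ← R2 − 6·R1
  [  1    6    6   0  |  -39 ]
  [  0  -34  -33  -2  |  194 ]
  [ -3    0    0   1  |   12 ]
  [  0    2    2   0  |  -11 ]
R3 ← R3 + 3·R1
  [ 1    6    6   0  |   -39 ]
  [ 0  -34  -33  -2  |   194 ]
  [ 0   18   18   1  |  -105 ]
  [ 0    2    2   0  |   -11 ]
R2 ← -1/34·R2
  [ 1   6      6     0  |     -39 ]
  [ 0   1  33/34  1/17  |  -97/17 ]
  [ 0  18     18     1  |    -105 ]
  [ 0   2      2     0  |     -11 ]
R3 ← R3 − 18·R2
  [ 1  6      6      0  |     -39 ]
  [ 0  1  33/34   1/17  |  -97/17 ]
  [ 0  0   9/17  -1/17  |  -39/17 ]
  [ 0  2      2      0  |     -11 ]
R4 ← R4 − 2·R2
  [ 1  6      6      0  |     -39 ]
  [ 0  1  33/34   1/17  |  -97/17 ]
  [ 0  0   9/17  -1/17  |  -39/17 ]
  [ 0  0   1/17  -2/17  |    7/17 ]
R3 ← 17/9·R3
  [ 1  6      6      0  |     -39 ]
  [ 0  1  33/34   1/17  |  -97/17 ]
  [ 0  0      1   -1/9  |   -13/3 ]
  [ 0  0   1/17  -2/17  |    7/17 ]
R4 ← R4 − 1/17·R3
  [ 1  6      6     0  |     -39 ]
  [ 0  1  33/34  1/17  |  -97/17 ]
  [ 0  0      1  -1/9  |   -13/3 ]
  [ 0  0      0  -1/9  |     2/3 ]
R4 ← -9·R4
  [ 1  6      6     0  |     -39 ]
  [ 0  1  33/34  1/17  |  -97/17 ]
  [ 0  0      1  -1/9  |   -13/3 ]
  [ 0  0      0     1  |      -6 ]
R3 ← R3 + 1/9·R4
  [ 1  6      6     0  |     -39 ]
  [ 0  1  33/34  1/17  |  -97/17 ]
  [ 0  0      1     0  |      -5 ]
  [ 0  0      0     1  |      -6 ]
R2 ← R2 − 1/17·R4
  [ 1  6      6  0  |     -39 ]
  [ 0  1  33/34  0  |  -91/17 ]
  [ 0  0      1  0  |      -5 ]
  [ 0  0      0  1  |      -6 ]
R2 ← R2 − 33/34·R3
  [ 1  6  6  0  |   -39 ]
  [ 0  1  0  0  |  -1/2 ]
  [ 0  0  1  0  |    -5 ]
  [ 0  0  0  1  |    -6 ]
R1 ← R1 − 6·R3
  [ 1  6  0  0  |    -9 ]
  [ 0  1  0  0  |  -1/2 ]
  [ 0  0  1  0  |    -5 ]
  [ 0  0  0  1  |    -6 ]
R1 ← R1 − 6·R2
  [ 1  0  0  0  |    -6 ]
  [ 0  1  0  0  |  -1/2 ]
  [ 0  0  1  0  |    -5 ]
  [ 0  0  0  1  |    -6 ]
Reading off the last column: u = -6, v = -1/2, w = -5, t = -6.

(-6, -1/2, -5, -6)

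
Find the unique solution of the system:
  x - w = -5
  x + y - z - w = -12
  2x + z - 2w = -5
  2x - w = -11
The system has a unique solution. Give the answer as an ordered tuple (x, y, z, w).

Form the augmented matrix and row-reduce:
  [ 1  0   0  -1  |   -5 ]
  [ 1  1  -1  -1  |  -12 ]
  [ 2  0   1  -2  |   -5 ]
  [ 2  0   0  -1  |  -11 ]
R2 → R2 − R1
R3 → R3 − 2·R1
R4 → R4 − 2·R1
R1 → R1 + R4
R2 → R2 + R3
Reading off the last column: x = -6, y = -2, z = 5, w = -1.

(-6, -2, 5, -1)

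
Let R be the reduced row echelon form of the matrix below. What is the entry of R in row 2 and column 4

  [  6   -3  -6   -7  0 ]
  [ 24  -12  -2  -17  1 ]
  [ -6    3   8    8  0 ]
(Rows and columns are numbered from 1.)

1/2

ρ1 ← 1/6·ρ1
  [  1  -1/2  -1  -7/6  0 ]
  [ 24   -12  -2   -17  1 ]
  [ -6     3   8     8  0 ]
ρ2 ← ρ2 − 24·ρ1
  [  1  -1/2  -1  -7/6  0 ]
  [  0     0  22    11  1 ]
  [ -6     3   8     8  0 ]
ρ3 ← ρ3 + 6·ρ1
  [ 1  -1/2  -1  -7/6  0 ]
  [ 0     0  22    11  1 ]
  [ 0     0   2     1  0 ]
ρ2 ← 1/22·ρ2
  [ 1  -1/2  -1  -7/6     0 ]
  [ 0     0   1   1/2  1/22 ]
  [ 0     0   2     1     0 ]
ρ3 ← ρ3 − 2·ρ2
  [ 1  -1/2  -1  -7/6      0 ]
  [ 0     0   1   1/2   1/22 ]
  [ 0     0   0     0  -1/11 ]
ρ3 ← -11·ρ3
  [ 1  -1/2  -1  -7/6     0 ]
  [ 0     0   1   1/2  1/22 ]
  [ 0     0   0     0     1 ]
ρ2 ← ρ2 − 1/22·ρ3
  [ 1  -1/2  -1  -7/6  0 ]
  [ 0     0   1   1/2  0 ]
  [ 0     0   0     0  1 ]
ρ1 ← ρ1 + ρ2
  [ 1  -1/2  0  -2/3  0 ]
  [ 0     0  1   1/2  0 ]
  [ 0     0  0     0  1 ]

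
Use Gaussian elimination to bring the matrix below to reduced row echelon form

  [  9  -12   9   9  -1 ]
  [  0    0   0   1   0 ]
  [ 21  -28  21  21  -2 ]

[[1, -4/3, 1, 0, 0], [0, 0, 0, 1, 0], [0, 0, 0, 0, 1]]

r1 -> 1/9·r1
  [  1  -4/3   1   1  -1/9 ]
  [  0     0   0   1     0 ]
  [ 21   -28  21  21    -2 ]
r3 -> r3 − 21·r1
  [ 1  -4/3  1  1  -1/9 ]
  [ 0     0  0  1     0 ]
  [ 0     0  0  0   1/3 ]
r3 -> 3·r3
  [ 1  -4/3  1  1  -1/9 ]
  [ 0     0  0  1     0 ]
  [ 0     0  0  0     1 ]
r1 -> r1 + 1/9·r3
  [ 1  -4/3  1  1  0 ]
  [ 0     0  0  1  0 ]
  [ 0     0  0  0  1 ]
r1 -> r1 − r2
  [ 1  -4/3  1  0  0 ]
  [ 0     0  0  1  0 ]
  [ 0     0  0  0  1 ]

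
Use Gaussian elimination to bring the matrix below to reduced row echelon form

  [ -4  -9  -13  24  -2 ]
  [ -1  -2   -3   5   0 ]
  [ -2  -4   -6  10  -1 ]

R1 := -1/4·R1
R2 := R2 + R1
R3 := R3 + 2·R1
R2 := 4·R2
R3 := R3 − 1/2·R2
R3 := -1·R3
R2 := R2 − 2·R3
R1 := R1 − 1/2·R3
R1 := R1 − 9/4·R2

[[1, 0, 1, 3, 0], [0, 1, 1, -4, 0], [0, 0, 0, 0, 1]]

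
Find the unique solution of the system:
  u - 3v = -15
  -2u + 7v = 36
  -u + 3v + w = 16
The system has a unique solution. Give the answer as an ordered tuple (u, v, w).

(3, 6, 1)

Form the augmented matrix and row-reduce:
  [  1  -3  0  |  -15 ]
  [ -2   7  0  |   36 ]
  [ -1   3  1  |   16 ]
ρ2 ← ρ2 + 2·ρ1
ρ3 ← ρ3 + ρ1
ρ1 ← ρ1 + 3·ρ2
Reading off the last column: u = 3, v = 6, w = 1.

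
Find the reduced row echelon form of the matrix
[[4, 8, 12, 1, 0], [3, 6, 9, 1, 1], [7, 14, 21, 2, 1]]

[[1, 2, 3, 0, -1], [0, 0, 0, 1, 4], [0, 0, 0, 0, 0]]

r1 -> 1/4·r1
r2 -> r2 − 3·r1
r3 -> r3 − 7·r1
r2 -> 4·r2
r3 -> r3 − 1/4·r2
r1 -> r1 − 1/4·r2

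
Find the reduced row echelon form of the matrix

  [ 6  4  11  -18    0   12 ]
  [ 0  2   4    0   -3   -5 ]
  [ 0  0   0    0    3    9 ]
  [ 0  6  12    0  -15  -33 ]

[[1, 0, 1/2, -3, 0, 2/3], [0, 1, 2, 0, 0, 2], [0, 0, 0, 0, 1, 3], [0, 0, 0, 0, 0, 0]]

r1 ← 1/6·r1
  [ 1  2/3  11/6  -3    0    2 ]
  [ 0    2     4   0   -3   -5 ]
  [ 0    0     0   0    3    9 ]
  [ 0    6    12   0  -15  -33 ]
r2 ← 1/2·r2
  [ 1  2/3  11/6  -3     0     2 ]
  [ 0    1     2   0  -3/2  -5/2 ]
  [ 0    0     0   0     3     9 ]
  [ 0    6    12   0   -15   -33 ]
r4 ← r4 − 6·r2
  [ 1  2/3  11/6  -3     0     2 ]
  [ 0    1     2   0  -3/2  -5/2 ]
  [ 0    0     0   0     3     9 ]
  [ 0    0     0   0    -6   -18 ]
r3 ← 1/3·r3
  [ 1  2/3  11/6  -3     0     2 ]
  [ 0    1     2   0  -3/2  -5/2 ]
  [ 0    0     0   0     1     3 ]
  [ 0    0     0   0    -6   -18 ]
r4 ← r4 + 6·r3
  [ 1  2/3  11/6  -3     0     2 ]
  [ 0    1     2   0  -3/2  -5/2 ]
  [ 0    0     0   0     1     3 ]
  [ 0    0     0   0     0     0 ]
r2 ← r2 + 3/2·r3
  [ 1  2/3  11/6  -3  0  2 ]
  [ 0    1     2   0  0  2 ]
  [ 0    0     0   0  1  3 ]
  [ 0    0     0   0  0  0 ]
r1 ← r1 − 2/3·r2
  [ 1  0  1/2  -3  0  2/3 ]
  [ 0  1    2   0  0    2 ]
  [ 0  0    0   0  1    3 ]
  [ 0  0    0   0  0    0 ]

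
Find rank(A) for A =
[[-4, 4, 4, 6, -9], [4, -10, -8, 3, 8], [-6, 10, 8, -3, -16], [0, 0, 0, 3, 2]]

ρ1 -> -1/4·ρ1
  [  1   -1  -1  -3/2  9/4 ]
  [  4  -10  -8     3    8 ]
  [ -6   10   8    -3  -16 ]
  [  0    0   0     3    2 ]
ρ2 -> ρ2 − 4·ρ1
  [  1  -1  -1  -3/2  9/4 ]
  [  0  -6  -4     9   -1 ]
  [ -6  10   8    -3  -16 ]
  [  0   0   0     3    2 ]
ρ3 -> ρ3 + 6·ρ1
  [ 1  -1  -1  -3/2   9/4 ]
  [ 0  -6  -4     9    -1 ]
  [ 0   4   2   -12  -5/2 ]
  [ 0   0   0     3     2 ]
ρ2 -> -1/6·ρ2
  [ 1  -1   -1  -3/2   9/4 ]
  [ 0   1  2/3  -3/2   1/6 ]
  [ 0   4    2   -12  -5/2 ]
  [ 0   0    0     3     2 ]
ρ3 -> ρ3 − 4·ρ2
  [ 1  -1    -1  -3/2    9/4 ]
  [ 0   1   2/3  -3/2    1/6 ]
  [ 0   0  -2/3    -6  -19/6 ]
  [ 0   0     0     3      2 ]
ρ3 -> -3/2·ρ3
  [ 1  -1   -1  -3/2   9/4 ]
  [ 0   1  2/3  -3/2   1/6 ]
  [ 0   0    1     9  19/4 ]
  [ 0   0    0     3     2 ]
ρ4 -> 1/3·ρ4
  [ 1  -1   -1  -3/2   9/4 ]
  [ 0   1  2/3  -3/2   1/6 ]
  [ 0   0    1     9  19/4 ]
  [ 0   0    0     1   2/3 ]
ρ3 -> ρ3 − 9·ρ4
  [ 1  -1   -1  -3/2   9/4 ]
  [ 0   1  2/3  -3/2   1/6 ]
  [ 0   0    1     0  -5/4 ]
  [ 0   0    0     1   2/3 ]
ρ2 -> ρ2 + 3/2·ρ4
  [ 1  -1   -1  -3/2   9/4 ]
  [ 0   1  2/3     0   7/6 ]
  [ 0   0    1     0  -5/4 ]
  [ 0   0    0     1   2/3 ]
ρ1 -> ρ1 + 3/2·ρ4
  [ 1  -1   -1  0  13/4 ]
  [ 0   1  2/3  0   7/6 ]
  [ 0   0    1  0  -5/4 ]
  [ 0   0    0  1   2/3 ]
ρ2 -> ρ2 − 2/3·ρ3
  [ 1  -1  -1  0  13/4 ]
  [ 0   1   0  0     2 ]
  [ 0   0   1  0  -5/4 ]
  [ 0   0   0  1   2/3 ]
ρ1 -> ρ1 + ρ3
  [ 1  -1  0  0     2 ]
  [ 0   1  0  0     2 ]
  [ 0   0  1  0  -5/4 ]
  [ 0   0  0  1   2/3 ]
ρ1 -> ρ1 + ρ2
  [ 1  0  0  0     4 ]
  [ 0  1  0  0     2 ]
  [ 0  0  1  0  -5/4 ]
  [ 0  0  0  1   2/3 ]
The reduced form has 4 nonzero rows.

rank = 4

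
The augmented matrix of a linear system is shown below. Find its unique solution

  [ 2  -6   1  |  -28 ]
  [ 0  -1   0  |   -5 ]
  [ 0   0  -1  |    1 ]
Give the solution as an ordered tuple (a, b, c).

(3/2, 5, -1)

r1 -> 1/2·r1
r2 -> -1·r2
r3 -> -1·r3
r1 -> r1 − 1/2·r3
r1 -> r1 + 3·r2
Reading off the last column: a = 3/2, b = 5, c = -1.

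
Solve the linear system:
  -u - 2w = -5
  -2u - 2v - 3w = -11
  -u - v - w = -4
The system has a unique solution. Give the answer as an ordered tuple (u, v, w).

(-1, 2, 3)

Form the augmented matrix and row-reduce:
  [ -1   0  -2  |   -5 ]
  [ -2  -2  -3  |  -11 ]
  [ -1  -1  -1  |   -4 ]
ρ1 → -1·ρ1
  [  1   0   2  |    5 ]
  [ -2  -2  -3  |  -11 ]
  [ -1  -1  -1  |   -4 ]
ρ2 → ρ2 + 2·ρ1
  [  1   0   2  |   5 ]
  [  0  -2   1  |  -1 ]
  [ -1  -1  -1  |  -4 ]
ρ3 → ρ3 + ρ1
  [ 1   0  2  |   5 ]
  [ 0  -2  1  |  -1 ]
  [ 0  -1  1  |   1 ]
ρ2 → -1/2·ρ2
  [ 1   0     2  |    5 ]
  [ 0   1  -1/2  |  1/2 ]
  [ 0  -1     1  |    1 ]
ρ3 → ρ3 + ρ2
  [ 1  0     2  |    5 ]
  [ 0  1  -1/2  |  1/2 ]
  [ 0  0   1/2  |  3/2 ]
ρ3 → 2·ρ3
  [ 1  0     2  |    5 ]
  [ 0  1  -1/2  |  1/2 ]
  [ 0  0     1  |    3 ]
ρ2 → ρ2 + 1/2·ρ3
  [ 1  0  2  |  5 ]
  [ 0  1  0  |  2 ]
  [ 0  0  1  |  3 ]
ρ1 → ρ1 − 2·ρ3
  [ 1  0  0  |  -1 ]
  [ 0  1  0  |   2 ]
  [ 0  0  1  |   3 ]
Reading off the last column: u = -1, v = 2, w = 3.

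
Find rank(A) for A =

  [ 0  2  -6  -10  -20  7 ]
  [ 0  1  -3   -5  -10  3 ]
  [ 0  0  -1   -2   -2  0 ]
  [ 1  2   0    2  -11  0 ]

rank = 4

Swap R1 and R4.
  [ 1  2   0    2  -11  0 ]
  [ 0  1  -3   -5  -10  3 ]
  [ 0  0  -1   -2   -2  0 ]
  [ 0  2  -6  -10  -20  7 ]
Subtract 2 times R2 from R4.
  [ 1  2   0   2  -11  0 ]
  [ 0  1  -3  -5  -10  3 ]
  [ 0  0  -1  -2   -2  0 ]
  [ 0  0   0   0    0  1 ]
Multiply R3 by -1.
  [ 1  2   0   2  -11  0 ]
  [ 0  1  -3  -5  -10  3 ]
  [ 0  0   1   2    2  0 ]
  [ 0  0   0   0    0  1 ]
Subtract 3 times R4 from R2.
  [ 1  2   0   2  -11  0 ]
  [ 0  1  -3  -5  -10  0 ]
  [ 0  0   1   2    2  0 ]
  [ 0  0   0   0    0  1 ]
Add 3 times R3 to R2.
  [ 1  2  0  2  -11  0 ]
  [ 0  1  0  1   -4  0 ]
  [ 0  0  1  2    2  0 ]
  [ 0  0  0  0    0  1 ]
Subtract 2 times R2 from R1.
  [ 1  0  0  0  -3  0 ]
  [ 0  1  0  1  -4  0 ]
  [ 0  0  1  2   2  0 ]
  [ 0  0  0  0   0  1 ]
The reduced form has 4 nonzero rows.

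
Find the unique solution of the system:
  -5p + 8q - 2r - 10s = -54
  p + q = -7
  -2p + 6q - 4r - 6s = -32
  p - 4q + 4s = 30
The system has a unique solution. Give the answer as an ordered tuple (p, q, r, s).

(-2, -5, -3, 3)

Form the augmented matrix and row-reduce:
  [ -5   8  -2  -10  |  -54 ]
  [  1   1   0    0  |   -7 ]
  [ -2   6  -4   -6  |  -32 ]
  [  1  -4   0    4  |   30 ]
R1 -> -1/5·R1
  [  1  -8/5  2/5   2  |  54/5 ]
  [  1     1    0   0  |    -7 ]
  [ -2     6   -4  -6  |   -32 ]
  [  1    -4    0   4  |    30 ]
R2 -> R2 − R1
  [  1  -8/5   2/5   2  |   54/5 ]
  [  0  13/5  -2/5  -2  |  -89/5 ]
  [ -2     6    -4  -6  |    -32 ]
  [  1    -4     0   4  |     30 ]
R3 -> R3 + 2·R1
  [ 1  -8/5    2/5   2  |   54/5 ]
  [ 0  13/5   -2/5  -2  |  -89/5 ]
  [ 0  14/5  -16/5  -2  |  -52/5 ]
  [ 1    -4      0   4  |     30 ]
R4 -> R4 − R1
  [ 1   -8/5    2/5   2  |   54/5 ]
  [ 0   13/5   -2/5  -2  |  -89/5 ]
  [ 0   14/5  -16/5  -2  |  -52/5 ]
  [ 0  -12/5   -2/5   2  |   96/5 ]
R2 -> 5/13·R2
  [ 1   -8/5    2/5       2  |    54/5 ]
  [ 0      1  -2/13  -10/13  |  -89/13 ]
  [ 0   14/5  -16/5      -2  |   -52/5 ]
  [ 0  -12/5   -2/5       2  |    96/5 ]
R3 -> R3 − 14/5·R2
  [ 1   -8/5     2/5       2  |    54/5 ]
  [ 0      1   -2/13  -10/13  |  -89/13 ]
  [ 0      0  -36/13    2/13  |  114/13 ]
  [ 0  -12/5    -2/5       2  |    96/5 ]
R4 -> R4 + 12/5·R2
  [ 1  -8/5     2/5       2  |    54/5 ]
  [ 0     1   -2/13  -10/13  |  -89/13 ]
  [ 0     0  -36/13    2/13  |  114/13 ]
  [ 0     0  -10/13    2/13  |   36/13 ]
R3 -> -13/36·R3
  [ 1  -8/5     2/5       2  |    54/5 ]
  [ 0     1   -2/13  -10/13  |  -89/13 ]
  [ 0     0       1   -1/18  |   -19/6 ]
  [ 0     0  -10/13    2/13  |   36/13 ]
R4 -> R4 + 10/13·R3
  [ 1  -8/5    2/5       2  |    54/5 ]
  [ 0     1  -2/13  -10/13  |  -89/13 ]
  [ 0     0      1   -1/18  |   -19/6 ]
  [ 0     0      0     1/9  |     1/3 ]
R4 -> 9·R4
  [ 1  -8/5    2/5       2  |    54/5 ]
  [ 0     1  -2/13  -10/13  |  -89/13 ]
  [ 0     0      1   -1/18  |   -19/6 ]
  [ 0     0      0       1  |       3 ]
R3 -> R3 + 1/18·R4
  [ 1  -8/5    2/5       2  |    54/5 ]
  [ 0     1  -2/13  -10/13  |  -89/13 ]
  [ 0     0      1       0  |      -3 ]
  [ 0     0      0       1  |       3 ]
R2 -> R2 + 10/13·R4
  [ 1  -8/5    2/5  2  |    54/5 ]
  [ 0     1  -2/13  0  |  -59/13 ]
  [ 0     0      1  0  |      -3 ]
  [ 0     0      0  1  |       3 ]
R1 -> R1 − 2·R4
  [ 1  -8/5    2/5  0  |    24/5 ]
  [ 0     1  -2/13  0  |  -59/13 ]
  [ 0     0      1  0  |      -3 ]
  [ 0     0      0  1  |       3 ]
R2 -> R2 + 2/13·R3
  [ 1  -8/5  2/5  0  |  24/5 ]
  [ 0     1    0  0  |    -5 ]
  [ 0     0    1  0  |    -3 ]
  [ 0     0    0  1  |     3 ]
R1 -> R1 − 2/5·R3
  [ 1  -8/5  0  0  |   6 ]
  [ 0     1  0  0  |  -5 ]
  [ 0     0  1  0  |  -3 ]
  [ 0     0  0  1  |   3 ]
R1 -> R1 + 8/5·R2
  [ 1  0  0  0  |  -2 ]
  [ 0  1  0  0  |  -5 ]
  [ 0  0  1  0  |  -3 ]
  [ 0  0  0  1  |   3 ]
Reading off the last column: p = -2, q = -5, r = -3, s = 3.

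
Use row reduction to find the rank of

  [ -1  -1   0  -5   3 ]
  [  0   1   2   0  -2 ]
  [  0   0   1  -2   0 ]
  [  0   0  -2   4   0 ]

rank = 3

r1 ← -1·r1
  [ 1  1   0   5  -3 ]
  [ 0  1   2   0  -2 ]
  [ 0  0   1  -2   0 ]
  [ 0  0  -2   4   0 ]
r4 ← r4 + 2·r3
  [ 1  1  0   5  -3 ]
  [ 0  1  2   0  -2 ]
  [ 0  0  1  -2   0 ]
  [ 0  0  0   0   0 ]
r2 ← r2 − 2·r3
  [ 1  1  0   5  -3 ]
  [ 0  1  0   4  -2 ]
  [ 0  0  1  -2   0 ]
  [ 0  0  0   0   0 ]
r1 ← r1 − r2
  [ 1  0  0   1  -1 ]
  [ 0  1  0   4  -2 ]
  [ 0  0  1  -2   0 ]
  [ 0  0  0   0   0 ]
The reduced form has 3 nonzero rows.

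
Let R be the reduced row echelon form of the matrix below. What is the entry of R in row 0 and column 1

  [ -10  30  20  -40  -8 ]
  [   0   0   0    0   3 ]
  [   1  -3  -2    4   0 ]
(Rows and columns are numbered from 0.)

-3

R1 → -1/10·R1
R3 → R3 − R1
R2 → 1/3·R2
R3 → R3 + 4/5·R2
R1 → R1 − 4/5·R2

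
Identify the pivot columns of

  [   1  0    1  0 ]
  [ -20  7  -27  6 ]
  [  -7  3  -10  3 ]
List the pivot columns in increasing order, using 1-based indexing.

R2 → R2 + 20·R1
  [  1  0    1  0 ]
  [  0  7   -7  6 ]
  [ -7  3  -10  3 ]
R3 → R3 + 7·R1
  [ 1  0   1  0 ]
  [ 0  7  -7  6 ]
  [ 0  3  -3  3 ]
R2 → 1/7·R2
  [ 1  0   1    0 ]
  [ 0  1  -1  6/7 ]
  [ 0  3  -3    3 ]
R3 → R3 − 3·R2
  [ 1  0   1    0 ]
  [ 0  1  -1  6/7 ]
  [ 0  0   0  3/7 ]
R3 → 7/3·R3
  [ 1  0   1    0 ]
  [ 0  1  -1  6/7 ]
  [ 0  0   0    1 ]
R2 → R2 − 6/7·R3
  [ 1  0   1  0 ]
  [ 0  1  -1  0 ]
  [ 0  0   0  1 ]
Pivot columns are the columns containing a leading 1.

1, 2, 4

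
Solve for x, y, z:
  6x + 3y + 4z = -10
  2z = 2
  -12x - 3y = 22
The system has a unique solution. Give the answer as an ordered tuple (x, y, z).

Form the augmented matrix and row-reduce:
  [   6   3  4  |  -10 ]
  [   0   0  2  |    2 ]
  [ -12  -3  0  |   22 ]
R1 ← 1/6·R1
R3 ← R3 + 12·R1
R2 <-> R3
R2 ← 1/3·R2
R3 ← 1/2·R3
R2 ← R2 − 8/3·R3
R1 ← R1 − 2/3·R3
R1 ← R1 − 1/2·R2
Reading off the last column: x = -4/3, y = -2, z = 1.

(-4/3, -2, 1)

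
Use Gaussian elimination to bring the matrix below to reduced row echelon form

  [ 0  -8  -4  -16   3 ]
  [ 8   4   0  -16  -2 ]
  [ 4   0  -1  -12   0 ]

R1 <=> R2
  [ 8   4   0  -16  -2 ]
  [ 0  -8  -4  -16   3 ]
  [ 4   0  -1  -12   0 ]
R1 ← 1/8·R1
  [ 1  1/2   0   -2  -1/4 ]
  [ 0   -8  -4  -16     3 ]
  [ 4    0  -1  -12     0 ]
R3 ← R3 − 4·R1
  [ 1  1/2   0   -2  -1/4 ]
  [ 0   -8  -4  -16     3 ]
  [ 0   -2  -1   -4     1 ]
R2 ← -1/8·R2
  [ 1  1/2    0  -2  -1/4 ]
  [ 0    1  1/2   2  -3/8 ]
  [ 0   -2   -1  -4     1 ]
R3 ← R3 + 2·R2
  [ 1  1/2    0  -2  -1/4 ]
  [ 0    1  1/2   2  -3/8 ]
  [ 0    0    0   0   1/4 ]
R3 ← 4·R3
  [ 1  1/2    0  -2  -1/4 ]
  [ 0    1  1/2   2  -3/8 ]
  [ 0    0    0   0     1 ]
R2 ← R2 + 3/8·R3
  [ 1  1/2    0  -2  -1/4 ]
  [ 0    1  1/2   2     0 ]
  [ 0    0    0   0     1 ]
R1 ← R1 + 1/4·R3
  [ 1  1/2    0  -2  0 ]
  [ 0    1  1/2   2  0 ]
  [ 0    0    0   0  1 ]
R1 ← R1 − 1/2·R2
  [ 1  0  -1/4  -3  0 ]
  [ 0  1   1/2   2  0 ]
  [ 0  0     0   0  1 ]

[[1, 0, -1/4, -3, 0], [0, 1, 1/2, 2, 0], [0, 0, 0, 0, 1]]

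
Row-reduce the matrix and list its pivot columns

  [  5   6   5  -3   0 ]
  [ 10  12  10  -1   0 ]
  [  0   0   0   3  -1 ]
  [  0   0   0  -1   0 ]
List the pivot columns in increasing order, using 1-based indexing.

R1 := 1/5·R1
  [  1  6/5   1  -3/5   0 ]
  [ 10   12  10    -1   0 ]
  [  0    0   0     3  -1 ]
  [  0    0   0    -1   0 ]
R2 := R2 − 10·R1
  [ 1  6/5  1  -3/5   0 ]
  [ 0    0  0     5   0 ]
  [ 0    0  0     3  -1 ]
  [ 0    0  0    -1   0 ]
R2 := 1/5·R2
  [ 1  6/5  1  -3/5   0 ]
  [ 0    0  0     1   0 ]
  [ 0    0  0     3  -1 ]
  [ 0    0  0    -1   0 ]
R3 := R3 − 3·R2
  [ 1  6/5  1  -3/5   0 ]
  [ 0    0  0     1   0 ]
  [ 0    0  0     0  -1 ]
  [ 0    0  0    -1   0 ]
R4 := R4 + R2
  [ 1  6/5  1  -3/5   0 ]
  [ 0    0  0     1   0 ]
  [ 0    0  0     0  -1 ]
  [ 0    0  0     0   0 ]
R3 := -1·R3
  [ 1  6/5  1  -3/5  0 ]
  [ 0    0  0     1  0 ]
  [ 0    0  0     0  1 ]
  [ 0    0  0     0  0 ]
R1 := R1 + 3/5·R2
  [ 1  6/5  1  0  0 ]
  [ 0    0  0  1  0 ]
  [ 0    0  0  0  1 ]
  [ 0    0  0  0  0 ]
Pivot columns are the columns containing a leading 1.

1, 4, 5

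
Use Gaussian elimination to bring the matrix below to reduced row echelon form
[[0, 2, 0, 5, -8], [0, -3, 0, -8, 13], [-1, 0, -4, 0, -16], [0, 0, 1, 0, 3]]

[[1, 0, 0, 0, 4], [0, 1, 0, 0, 1], [0, 0, 1, 0, 3], [0, 0, 0, 1, -2]]

Swap ρ1 and ρ3.
  [ -1   0  -4   0  -16 ]
  [  0  -3   0  -8   13 ]
  [  0   2   0   5   -8 ]
  [  0   0   1   0    3 ]
Multiply ρ1 by -1.
  [ 1   0  4   0  16 ]
  [ 0  -3  0  -8  13 ]
  [ 0   2  0   5  -8 ]
  [ 0   0  1   0   3 ]
Multiply ρ2 by -1/3.
  [ 1  0  4    0     16 ]
  [ 0  1  0  8/3  -13/3 ]
  [ 0  2  0    5     -8 ]
  [ 0  0  1    0      3 ]
Subtract 2 times ρ2 from ρ3.
  [ 1  0  4     0     16 ]
  [ 0  1  0   8/3  -13/3 ]
  [ 0  0  0  -1/3    2/3 ]
  [ 0  0  1     0      3 ]
Swap ρ3 and ρ4.
  [ 1  0  4     0     16 ]
  [ 0  1  0   8/3  -13/3 ]
  [ 0  0  1     0      3 ]
  [ 0  0  0  -1/3    2/3 ]
Multiply ρ4 by -3.
  [ 1  0  4    0     16 ]
  [ 0  1  0  8/3  -13/3 ]
  [ 0  0  1    0      3 ]
  [ 0  0  0    1     -2 ]
Subtract 8/3 times ρ4 from ρ2.
  [ 1  0  4  0  16 ]
  [ 0  1  0  0   1 ]
  [ 0  0  1  0   3 ]
  [ 0  0  0  1  -2 ]
Subtract 4 times ρ3 from ρ1.
  [ 1  0  0  0   4 ]
  [ 0  1  0  0   1 ]
  [ 0  0  1  0   3 ]
  [ 0  0  0  1  -2 ]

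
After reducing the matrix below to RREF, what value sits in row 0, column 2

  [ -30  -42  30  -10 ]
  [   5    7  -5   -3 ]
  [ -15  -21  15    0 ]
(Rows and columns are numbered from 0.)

-1

Multiply r1 by -1/30.
  [   1  7/5  -1  1/3 ]
  [   5    7  -5   -3 ]
  [ -15  -21  15    0 ]
Subtract 5 times r1 from r2.
  [   1  7/5  -1    1/3 ]
  [   0    0   0  -14/3 ]
  [ -15  -21  15      0 ]
Add 15 times r1 to r3.
  [ 1  7/5  -1    1/3 ]
  [ 0    0   0  -14/3 ]
  [ 0    0   0      5 ]
Multiply r2 by -3/14.
  [ 1  7/5  -1  1/3 ]
  [ 0    0   0    1 ]
  [ 0    0   0    5 ]
Subtract 5 times r2 from r3.
  [ 1  7/5  -1  1/3 ]
  [ 0    0   0    1 ]
  [ 0    0   0    0 ]
Subtract 1/3 times r2 from r1.
  [ 1  7/5  -1  0 ]
  [ 0    0   0  1 ]
  [ 0    0   0  0 ]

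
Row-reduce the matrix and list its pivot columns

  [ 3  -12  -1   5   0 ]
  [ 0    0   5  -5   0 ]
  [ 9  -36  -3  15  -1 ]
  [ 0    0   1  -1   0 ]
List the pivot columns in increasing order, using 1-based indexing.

1, 3, 5

ρ1 -> 1/3·ρ1
ρ3 -> ρ3 − 9·ρ1
ρ2 -> 1/5·ρ2
ρ4 -> ρ4 − ρ2
ρ3 -> -1·ρ3
ρ1 -> ρ1 + 1/3·ρ2
Pivot columns are the columns containing a leading 1.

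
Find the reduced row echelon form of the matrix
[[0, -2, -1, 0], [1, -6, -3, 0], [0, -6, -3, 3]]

Swap R1 and R2.
  [ 1  -6  -3  0 ]
  [ 0  -2  -1  0 ]
  [ 0  -6  -3  3 ]
Multiply R2 by -1/2.
  [ 1  -6   -3  0 ]
  [ 0   1  1/2  0 ]
  [ 0  -6   -3  3 ]
Add 6 times R2 to R3.
  [ 1  -6   -3  0 ]
  [ 0   1  1/2  0 ]
  [ 0   0    0  3 ]
Multiply R3 by 1/3.
  [ 1  -6   -3  0 ]
  [ 0   1  1/2  0 ]
  [ 0   0    0  1 ]
Add 6 times R2 to R1.
  [ 1  0    0  0 ]
  [ 0  1  1/2  0 ]
  [ 0  0    0  1 ]

[[1, 0, 0, 0], [0, 1, 1/2, 0], [0, 0, 0, 1]]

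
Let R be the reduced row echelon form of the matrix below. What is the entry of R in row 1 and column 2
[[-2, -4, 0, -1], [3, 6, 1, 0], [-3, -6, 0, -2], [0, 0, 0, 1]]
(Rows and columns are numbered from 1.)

r1 → -1/2·r1
  [  1   2  0  1/2 ]
  [  3   6  1    0 ]
  [ -3  -6  0   -2 ]
  [  0   0  0    1 ]
r2 → r2 − 3·r1
  [  1   2  0   1/2 ]
  [  0   0  1  -3/2 ]
  [ -3  -6  0    -2 ]
  [  0   0  0     1 ]
r3 → r3 + 3·r1
  [ 1  2  0   1/2 ]
  [ 0  0  1  -3/2 ]
  [ 0  0  0  -1/2 ]
  [ 0  0  0     1 ]
r3 → -2·r3
  [ 1  2  0   1/2 ]
  [ 0  0  1  -3/2 ]
  [ 0  0  0     1 ]
  [ 0  0  0     1 ]
r4 → r4 − r3
  [ 1  2  0   1/2 ]
  [ 0  0  1  -3/2 ]
  [ 0  0  0     1 ]
  [ 0  0  0     0 ]
r2 → r2 + 3/2·r3
  [ 1  2  0  1/2 ]
  [ 0  0  1    0 ]
  [ 0  0  0    1 ]
  [ 0  0  0    0 ]
r1 → r1 − 1/2·r3
  [ 1  2  0  0 ]
  [ 0  0  1  0 ]
  [ 0  0  0  1 ]
  [ 0  0  0  0 ]

2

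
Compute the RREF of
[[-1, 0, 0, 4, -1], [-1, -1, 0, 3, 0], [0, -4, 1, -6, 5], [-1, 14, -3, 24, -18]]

[[1, 0, 0, -4, 1], [0, 1, 0, 1, -1], [0, 0, 1, -2, 1], [0, 0, 0, 0, 0]]

R1 -> -1·R1
R2 -> R2 + R1
R4 -> R4 + R1
R2 -> -1·R2
R3 -> R3 + 4·R2
R4 -> R4 − 14·R2
R4 -> R4 + 3·R3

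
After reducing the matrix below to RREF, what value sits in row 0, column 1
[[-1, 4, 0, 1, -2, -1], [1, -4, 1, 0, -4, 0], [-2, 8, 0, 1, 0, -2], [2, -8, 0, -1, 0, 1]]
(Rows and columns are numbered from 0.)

r1 → -1·r1
  [  1  -4  0  -1   2   1 ]
  [  1  -4  1   0  -4   0 ]
  [ -2   8  0   1   0  -2 ]
  [  2  -8  0  -1   0   1 ]
r2 → r2 − r1
  [  1  -4  0  -1   2   1 ]
  [  0   0  1   1  -6  -1 ]
  [ -2   8  0   1   0  -2 ]
  [  2  -8  0  -1   0   1 ]
r3 → r3 + 2·r1
  [ 1  -4  0  -1   2   1 ]
  [ 0   0  1   1  -6  -1 ]
  [ 0   0  0  -1   4   0 ]
  [ 2  -8  0  -1   0   1 ]
r4 → r4 − 2·r1
  [ 1  -4  0  -1   2   1 ]
  [ 0   0  1   1  -6  -1 ]
  [ 0   0  0  -1   4   0 ]
  [ 0   0  0   1  -4  -1 ]
r3 → -1·r3
  [ 1  -4  0  -1   2   1 ]
  [ 0   0  1   1  -6  -1 ]
  [ 0   0  0   1  -4   0 ]
  [ 0   0  0   1  -4  -1 ]
r4 → r4 − r3
  [ 1  -4  0  -1   2   1 ]
  [ 0   0  1   1  -6  -1 ]
  [ 0   0  0   1  -4   0 ]
  [ 0   0  0   0   0  -1 ]
r4 → -1·r4
  [ 1  -4  0  -1   2   1 ]
  [ 0   0  1   1  -6  -1 ]
  [ 0   0  0   1  -4   0 ]
  [ 0   0  0   0   0   1 ]
r2 → r2 + r4
  [ 1  -4  0  -1   2  1 ]
  [ 0   0  1   1  -6  0 ]
  [ 0   0  0   1  -4  0 ]
  [ 0   0  0   0   0  1 ]
r1 → r1 − r4
  [ 1  -4  0  -1   2  0 ]
  [ 0   0  1   1  -6  0 ]
  [ 0   0  0   1  -4  0 ]
  [ 0   0  0   0   0  1 ]
r2 → r2 − r3
  [ 1  -4  0  -1   2  0 ]
  [ 0   0  1   0  -2  0 ]
  [ 0   0  0   1  -4  0 ]
  [ 0   0  0   0   0  1 ]
r1 → r1 + r3
  [ 1  -4  0  0  -2  0 ]
  [ 0   0  1  0  -2  0 ]
  [ 0   0  0  1  -4  0 ]
  [ 0   0  0  0   0  1 ]

-4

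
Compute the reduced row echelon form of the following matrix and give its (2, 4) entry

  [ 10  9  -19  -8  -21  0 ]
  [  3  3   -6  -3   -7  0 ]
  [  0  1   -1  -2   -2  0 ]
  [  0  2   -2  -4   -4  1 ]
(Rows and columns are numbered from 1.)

-2

R1 -> 1/10·R1
  [ 1  9/10  -19/10  -4/5  -21/10  0 ]
  [ 3     3      -6    -3      -7  0 ]
  [ 0     1      -1    -2      -2  0 ]
  [ 0     2      -2    -4      -4  1 ]
R2 -> R2 − 3·R1
  [ 1  9/10  -19/10  -4/5  -21/10  0 ]
  [ 0  3/10   -3/10  -3/5   -7/10  0 ]
  [ 0     1      -1    -2      -2  0 ]
  [ 0     2      -2    -4      -4  1 ]
R2 -> 10/3·R2
  [ 1  9/10  -19/10  -4/5  -21/10  0 ]
  [ 0     1      -1    -2    -7/3  0 ]
  [ 0     1      -1    -2      -2  0 ]
  [ 0     2      -2    -4      -4  1 ]
R3 -> R3 − R2
  [ 1  9/10  -19/10  -4/5  -21/10  0 ]
  [ 0     1      -1    -2    -7/3  0 ]
  [ 0     0       0     0     1/3  0 ]
  [ 0     2      -2    -4      -4  1 ]
R4 -> R4 − 2·R2
  [ 1  9/10  -19/10  -4/5  -21/10  0 ]
  [ 0     1      -1    -2    -7/3  0 ]
  [ 0     0       0     0     1/3  0 ]
  [ 0     0       0     0     2/3  1 ]
R3 -> 3·R3
  [ 1  9/10  -19/10  -4/5  -21/10  0 ]
  [ 0     1      -1    -2    -7/3  0 ]
  [ 0     0       0     0       1  0 ]
  [ 0     0       0     0     2/3  1 ]
R4 -> R4 − 2/3·R3
  [ 1  9/10  -19/10  -4/5  -21/10  0 ]
  [ 0     1      -1    -2    -7/3  0 ]
  [ 0     0       0     0       1  0 ]
  [ 0     0       0     0       0  1 ]
R2 -> R2 + 7/3·R3
  [ 1  9/10  -19/10  -4/5  -21/10  0 ]
  [ 0     1      -1    -2       0  0 ]
  [ 0     0       0     0       1  0 ]
  [ 0     0       0     0       0  1 ]
R1 -> R1 + 21/10·R3
  [ 1  9/10  -19/10  -4/5  0  0 ]
  [ 0     1      -1    -2  0  0 ]
  [ 0     0       0     0  1  0 ]
  [ 0     0       0     0  0  1 ]
R1 -> R1 − 9/10·R2
  [ 1  0  -1   1  0  0 ]
  [ 0  1  -1  -2  0  0 ]
  [ 0  0   0   0  1  0 ]
  [ 0  0   0   0  0  1 ]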